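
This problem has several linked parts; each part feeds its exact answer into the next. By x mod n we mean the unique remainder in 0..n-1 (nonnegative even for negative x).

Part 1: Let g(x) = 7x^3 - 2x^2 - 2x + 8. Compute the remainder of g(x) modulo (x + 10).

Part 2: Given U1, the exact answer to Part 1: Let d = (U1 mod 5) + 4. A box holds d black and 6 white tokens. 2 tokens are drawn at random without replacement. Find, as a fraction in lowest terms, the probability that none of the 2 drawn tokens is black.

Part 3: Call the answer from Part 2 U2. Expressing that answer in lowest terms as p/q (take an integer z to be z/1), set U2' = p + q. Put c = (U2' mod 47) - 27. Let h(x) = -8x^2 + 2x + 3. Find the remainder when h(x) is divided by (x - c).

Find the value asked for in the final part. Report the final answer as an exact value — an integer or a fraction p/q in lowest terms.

-117

Part 1: remainder = value at the root: 7*(-10)^3 - 2*(-10)^2 - 2*(-10)^1 + 8 = (-7000) + (-200) + (20) + (8) = -7172; answer -7172
Part 2: U1 = -7172; d = 7; total draws C(13,2) = 78; favorable C(6,2) = 15; P = 5/26; answer 5/26
Part 3: U2 = 5/26; threaded value p + q = 31; c = 4; remainder = value at the root: -8*(4)^2 + 2*(4)^1 + 3 = (-128) + (8) + (3) = -117; answer -117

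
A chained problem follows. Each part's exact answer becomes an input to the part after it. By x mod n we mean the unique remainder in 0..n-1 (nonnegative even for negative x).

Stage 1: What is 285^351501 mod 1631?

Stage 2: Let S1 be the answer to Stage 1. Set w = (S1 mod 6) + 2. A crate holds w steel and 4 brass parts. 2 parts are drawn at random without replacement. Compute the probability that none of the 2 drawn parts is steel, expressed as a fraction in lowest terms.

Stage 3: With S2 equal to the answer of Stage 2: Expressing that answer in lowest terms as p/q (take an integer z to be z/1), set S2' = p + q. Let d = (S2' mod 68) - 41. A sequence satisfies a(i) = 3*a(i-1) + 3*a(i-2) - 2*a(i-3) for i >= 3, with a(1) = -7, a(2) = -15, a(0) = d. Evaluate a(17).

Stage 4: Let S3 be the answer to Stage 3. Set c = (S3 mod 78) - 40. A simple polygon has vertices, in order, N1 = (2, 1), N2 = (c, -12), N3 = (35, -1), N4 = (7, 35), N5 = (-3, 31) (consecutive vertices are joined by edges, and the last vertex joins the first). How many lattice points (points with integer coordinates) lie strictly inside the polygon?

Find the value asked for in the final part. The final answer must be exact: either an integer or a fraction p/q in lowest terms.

Stage 1: squarings mod 1631: 285^1=285, 285^2=1306, 285^4=1241, 285^8=417, 285^16=1003, 285^32=1313, 285^64=2, 285^128=4, 285^256=16, 285^512=256, 285^1024=296, 285^2048=1173, 285^4096=996, 285^8192=368, 285^16384=51, 285^32768=970, 285^65536=1444, 285^131072=718, 285^262144=128; 285^351501 = 285^1 * 285^4 * 285^8 * 285^256 * 285^1024 * 285^2048 * 285^4096 * 285^16384 * 285^65536 * 285^262144 = 293 (mod 1631); answer 293
Stage 2: S1 = 293; w = 7; total draws C(11,2) = 55; favorable C(4,2) = 6; P = 6/55; answer 6/55
Stage 3: S2 = 6/55; threaded value p + q = 61; d = 20; a(3) = 3*(-15) + 3*(-7) - 2*(20) = -106; iterating: a(3)=-106, a(4)=-349, a(5)=-1335, a(6)=-4840, a(7)=-17827, a(8)=-65331, a(9)=-239794, a(10)=-879721, a(11)=-3227883, a(12)=-11843224, a(13)=-43453879, a(14)=-159435543, a(15)=-584981818, a(16)=-2146344325, a(17)=-7875107343; answer -7875107343
Stage 4: S3 = -7875107343; c = -13; cross terms: (2*-12 - -13*1)=-11, (-13*-1 - 35*-12)=433, (35*35 - 7*-1)=1232, (7*31 - -3*35)=322, (-3*1 - 2*31)=-65; twice the area = |1911| = 1911; area = 1911/2; boundary points = 1 + 1 + 4 + 2 + 5 = 13; strictly interior points = area - boundary/2 + 1 = 950; answer 950

950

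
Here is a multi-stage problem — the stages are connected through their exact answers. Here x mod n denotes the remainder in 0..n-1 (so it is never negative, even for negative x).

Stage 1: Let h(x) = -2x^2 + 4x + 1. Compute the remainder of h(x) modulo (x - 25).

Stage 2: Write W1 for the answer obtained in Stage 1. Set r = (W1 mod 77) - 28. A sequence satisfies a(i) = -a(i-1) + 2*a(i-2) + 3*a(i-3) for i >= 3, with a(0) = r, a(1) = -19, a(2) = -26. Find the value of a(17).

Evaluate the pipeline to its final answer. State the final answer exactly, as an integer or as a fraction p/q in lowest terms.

Stage 1: remainder = value at the root: -2*(25)^2 + 4*(25)^1 + 1 = (-1250) + (100) + (1) = -1149; answer -1149
Stage 2: W1 = -1149; r = -22; a(3) = -1*(-26) + 2*(-19) + 3*(-22) = -78; iterating: a(3)=-78, a(4)=-31, a(5)=-203, a(6)=-93, a(7)=-406, a(8)=-389, a(9)=-702, a(10)=-1294, a(11)=-1277, a(12)=-3417, a(13)=-3019, a(14)=-7646, a(15)=-8643, a(16)=-15706, a(17)=-24518; answer -24518

-24518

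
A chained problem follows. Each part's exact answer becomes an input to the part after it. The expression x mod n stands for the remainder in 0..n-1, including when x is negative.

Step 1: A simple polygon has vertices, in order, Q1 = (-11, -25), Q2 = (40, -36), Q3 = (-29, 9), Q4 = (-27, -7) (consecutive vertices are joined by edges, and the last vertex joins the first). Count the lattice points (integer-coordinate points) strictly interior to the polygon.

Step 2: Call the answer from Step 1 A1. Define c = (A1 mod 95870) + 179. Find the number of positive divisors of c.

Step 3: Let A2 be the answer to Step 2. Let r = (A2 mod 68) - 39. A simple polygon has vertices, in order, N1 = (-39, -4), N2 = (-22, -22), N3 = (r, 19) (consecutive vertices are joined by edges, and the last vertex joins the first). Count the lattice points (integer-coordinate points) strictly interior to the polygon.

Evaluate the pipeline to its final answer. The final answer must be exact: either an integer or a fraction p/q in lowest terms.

267

Step 1: cross terms: (-11*-36 - 40*-25)=1396, (40*9 - -29*-36)=-684, (-29*-7 - -27*9)=446, (-27*-25 - -11*-7)=598; twice the area = |1756| = 1756; area = 878; boundary points = 1 + 3 + 2 + 2 = 8; strictly interior points = area - boundary/2 + 1 = 875; answer 875
Step 2: A1 = 875; c = 1054; 1054 = 2 * 17 * 31; number of divisors = (1+1) * (1+1) * (1+1) = 8; answer 8
Step 3: A2 = 8; r = -31; cross terms: (-39*-22 - -22*-4)=770, (-22*19 - -31*-22)=-1100, (-31*-4 - -39*19)=865; twice the area = |535| = 535; area = 535/2; boundary points = 1 + 1 + 1 = 3; strictly interior points = area - boundary/2 + 1 = 267; answer 267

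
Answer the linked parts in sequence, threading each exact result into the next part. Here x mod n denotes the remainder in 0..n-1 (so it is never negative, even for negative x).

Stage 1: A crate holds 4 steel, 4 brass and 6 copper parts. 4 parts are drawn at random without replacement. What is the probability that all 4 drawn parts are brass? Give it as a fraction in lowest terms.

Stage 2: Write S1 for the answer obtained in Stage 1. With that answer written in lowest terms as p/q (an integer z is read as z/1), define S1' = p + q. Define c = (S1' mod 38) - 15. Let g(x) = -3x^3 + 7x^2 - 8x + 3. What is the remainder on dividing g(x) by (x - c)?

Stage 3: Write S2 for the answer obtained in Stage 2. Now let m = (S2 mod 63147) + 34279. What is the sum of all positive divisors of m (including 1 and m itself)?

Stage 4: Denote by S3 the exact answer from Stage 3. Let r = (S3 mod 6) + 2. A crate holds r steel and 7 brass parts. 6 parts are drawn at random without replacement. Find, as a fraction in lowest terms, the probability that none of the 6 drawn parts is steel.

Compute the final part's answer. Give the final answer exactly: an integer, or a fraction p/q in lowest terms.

7/1716

Stage 1: total draws C(14,4) = 1001; favorable C(4,4) = 1; P = 1/1001; answer 1/1001
Stage 2: S1 = 1/1001; threaded value p + q = 1002; c = -1; remainder = value at the root: -3*(-1)^3 + 7*(-1)^2 - 8*(-1)^1 + 3 = (3) + (7) + (8) + (3) = 21; answer 21
Stage 3: S2 = 21; m = 34300; 34300 = 2^2 * 5^2 * 7^3; sigma = (1 + 2 + 4) * (1 + 5 + 25) * (1 + 7 + 49 + 343) = 7 * 31 * 400 = 86800; answer 86800
Stage 4: S3 = 86800; r = 6; total draws C(13,6) = 1716; favorable C(7,6) = 7; P = 7/1716; answer 7/1716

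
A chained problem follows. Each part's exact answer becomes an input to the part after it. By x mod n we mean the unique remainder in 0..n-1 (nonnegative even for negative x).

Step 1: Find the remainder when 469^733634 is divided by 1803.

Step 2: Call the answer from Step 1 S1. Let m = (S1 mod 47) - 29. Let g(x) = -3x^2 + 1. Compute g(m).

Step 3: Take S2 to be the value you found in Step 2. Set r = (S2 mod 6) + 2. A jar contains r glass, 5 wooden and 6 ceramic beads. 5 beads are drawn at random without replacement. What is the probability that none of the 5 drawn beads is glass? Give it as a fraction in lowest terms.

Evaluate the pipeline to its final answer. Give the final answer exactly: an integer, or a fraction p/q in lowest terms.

33/442

Step 1: squarings mod 1803: 469^1=469, 469^2=1798, 469^4=25, 469^8=625, 469^16=1177, 469^32=625, 469^64=1177, 469^128=625, 469^256=1177, 469^512=625, 469^1024=1177, 469^2048=625, 469^4096=1177, 469^8192=625, 469^16384=1177, 469^32768=625, 469^65536=1177, 469^131072=625, 469^262144=1177, 469^524288=625; 469^733634 = 469^2 * 469^64 * 469^128 * 469^256 * 469^4096 * 469^8192 * 469^65536 * 469^131072 * 469^524288 = 1798 (mod 1803); answer 1798
Step 2: S1 = 1798; m = -17; -3*(-17)^2 + 1 = (-867) + (1) = -866; answer -866
Step 3: S2 = -866; r = 6; total draws C(17,5) = 6188; favorable C(11,5) = 462; P = 33/442; answer 33/442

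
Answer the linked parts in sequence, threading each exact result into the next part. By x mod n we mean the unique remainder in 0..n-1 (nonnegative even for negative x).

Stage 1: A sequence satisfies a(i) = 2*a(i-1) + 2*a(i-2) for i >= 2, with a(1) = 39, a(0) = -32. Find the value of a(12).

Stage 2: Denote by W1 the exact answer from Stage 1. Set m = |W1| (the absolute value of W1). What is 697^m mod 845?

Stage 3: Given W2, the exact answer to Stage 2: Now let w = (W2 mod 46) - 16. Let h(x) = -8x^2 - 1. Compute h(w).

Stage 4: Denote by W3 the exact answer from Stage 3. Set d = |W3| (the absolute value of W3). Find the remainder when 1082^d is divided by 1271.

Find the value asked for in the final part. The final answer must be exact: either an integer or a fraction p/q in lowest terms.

Stage 1: a(2) = 2*(39) + 2*(-32) = 14; iterating: a(2)=14, a(3)=106, a(4)=240, a(5)=692, a(6)=1864, a(7)=5112, a(8)=13952, a(9)=38128, a(10)=104160, a(11)=284576, a(12)=777472; answer 777472
Stage 2: W1 = 777472; m = 777472; squarings mod 845: 697^1=697, 697^2=779, 697^4=131, 697^8=261, 697^16=521, 697^32=196, 697^64=391, 697^128=781, 697^256=716, 697^512=586, 697^1024=326, 697^2048=651, 697^4096=456, 697^8192=66, 697^16384=131, 697^32768=261, 697^65536=521, 697^131072=196, 697^262144=391, 697^524288=781; 697^777472 = 697^256 * 697^1024 * 697^2048 * 697^4096 * 697^16384 * 697^32768 * 697^65536 * 697^131072 * 697^524288 = 651 (mod 845); answer 651
Stage 3: W2 = 651; w = -9; -8*(-9)^2 - 1 = (-648) + (-1) = -649; answer -649
Stage 4: W3 = -649; d = 649; squarings mod 1271: 1082^1=1082, 1082^2=133, 1082^4=1166, 1082^8=857, 1082^16=1082, 1082^32=133, 1082^64=1166, 1082^128=857, 1082^256=1082, 1082^512=133; 1082^649 = 1082^1 * 1082^8 * 1082^128 * 1082^512 = 1166 (mod 1271); answer 1166

1166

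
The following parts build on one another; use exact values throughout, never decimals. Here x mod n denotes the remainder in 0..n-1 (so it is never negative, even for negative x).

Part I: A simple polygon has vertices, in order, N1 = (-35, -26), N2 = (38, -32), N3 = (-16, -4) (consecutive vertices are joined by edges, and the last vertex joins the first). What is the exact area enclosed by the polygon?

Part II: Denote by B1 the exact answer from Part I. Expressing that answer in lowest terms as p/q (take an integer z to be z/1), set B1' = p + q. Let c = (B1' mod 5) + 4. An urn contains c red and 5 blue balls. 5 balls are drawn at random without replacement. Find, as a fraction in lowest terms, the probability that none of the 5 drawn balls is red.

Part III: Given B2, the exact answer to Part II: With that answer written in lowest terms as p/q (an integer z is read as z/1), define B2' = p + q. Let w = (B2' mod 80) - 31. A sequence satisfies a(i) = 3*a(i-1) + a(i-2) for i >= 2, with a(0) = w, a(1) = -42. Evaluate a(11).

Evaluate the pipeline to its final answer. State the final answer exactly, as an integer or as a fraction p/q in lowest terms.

Part I: cross terms: (-35*-32 - 38*-26)=2108, (38*-4 - -16*-32)=-664, (-16*-26 - -35*-4)=276; twice the area = |1720| = 1720; area = 860; answer 860
Part II: B1 = 860; threaded value p + q = 861; c = 5; total draws C(10,5) = 252; favorable C(5,5) = 1; P = 1/252; answer 1/252
Part III: B2 = 1/252; threaded value p + q = 253; w = -18; a(2) = 3*(-42) + 1*(-18) = -144; iterating: a(2)=-144, a(3)=-474, a(4)=-1566, a(5)=-5172, a(6)=-17082, a(7)=-56418, a(8)=-186336, a(9)=-615426, a(10)=-2032614, a(11)=-6713268; answer -6713268

-6713268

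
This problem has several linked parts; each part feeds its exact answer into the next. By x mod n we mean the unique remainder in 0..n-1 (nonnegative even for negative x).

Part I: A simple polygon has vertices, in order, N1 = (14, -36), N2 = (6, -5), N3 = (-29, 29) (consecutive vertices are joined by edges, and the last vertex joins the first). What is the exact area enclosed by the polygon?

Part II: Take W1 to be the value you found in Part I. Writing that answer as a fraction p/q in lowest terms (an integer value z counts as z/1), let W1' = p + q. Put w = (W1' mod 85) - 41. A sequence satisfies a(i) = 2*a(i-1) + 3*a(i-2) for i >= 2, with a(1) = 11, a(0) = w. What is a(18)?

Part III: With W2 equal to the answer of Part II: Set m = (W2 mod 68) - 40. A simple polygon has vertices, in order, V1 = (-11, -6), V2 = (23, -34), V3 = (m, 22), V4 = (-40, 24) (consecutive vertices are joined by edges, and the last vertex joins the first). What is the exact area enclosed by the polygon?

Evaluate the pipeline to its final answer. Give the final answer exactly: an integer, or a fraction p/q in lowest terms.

Part I: cross terms: (14*-5 - 6*-36)=146, (6*29 - -29*-5)=29, (-29*-36 - 14*29)=638; twice the area = |813| = 813; area = 813/2; answer 813/2
Part II: W1 = 813/2; threaded value p + q = 815; w = 9; a(2) = 2*(11) + 3*(9) = 49; iterating: a(2)=49, a(3)=131, a(4)=409, a(5)=1211, a(6)=3649, a(7)=10931, a(8)=32809, a(9)=98411, a(10)=295249, a(11)=885731, a(12)=2657209, a(13)=7971611, a(14)=23914849, a(15)=71744531, a(16)=215233609, a(17)=645700811, a(18)=1937102449; answer 1937102449
Part III: W2 = 1937102449; m = 9; cross terms: (-11*-34 - 23*-6)=512, (23*22 - 9*-34)=812, (9*24 - -40*22)=1096, (-40*-6 - -11*24)=504; twice the area = |2924| = 2924; area = 1462; answer 1462

1462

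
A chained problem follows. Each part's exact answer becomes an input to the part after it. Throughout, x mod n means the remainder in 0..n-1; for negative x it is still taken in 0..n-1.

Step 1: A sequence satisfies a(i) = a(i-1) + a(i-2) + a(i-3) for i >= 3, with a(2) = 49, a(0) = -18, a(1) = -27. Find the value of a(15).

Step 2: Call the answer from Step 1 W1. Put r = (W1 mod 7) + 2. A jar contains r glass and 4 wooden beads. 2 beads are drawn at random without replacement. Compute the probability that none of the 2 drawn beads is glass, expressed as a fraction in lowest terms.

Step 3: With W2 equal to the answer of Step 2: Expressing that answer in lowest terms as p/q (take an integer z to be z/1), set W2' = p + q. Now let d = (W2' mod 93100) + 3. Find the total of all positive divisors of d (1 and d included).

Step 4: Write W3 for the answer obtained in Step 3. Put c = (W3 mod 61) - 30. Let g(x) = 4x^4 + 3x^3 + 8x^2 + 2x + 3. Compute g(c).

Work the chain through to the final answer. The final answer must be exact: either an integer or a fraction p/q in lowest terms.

1520578

Step 1: a(3) = 1*(49) + 1*(-27) + 1*(-18) = 4; iterating: a(3)=4, a(4)=26, a(5)=79, a(6)=109, a(7)=214, a(8)=402, a(9)=725, a(10)=1341, a(11)=2468, a(12)=4534, a(13)=8343, a(14)=15345, a(15)=28222; answer 28222
Step 2: W1 = 28222; r = 7; total draws C(11,2) = 55; favorable C(4,2) = 6; P = 6/55; answer 6/55
Step 3: W2 = 6/55; threaded value p + q = 61; d = 64; 64 = 2^6; sigma = (1 + 2 + 4 + 8 + 16 + 32 + 64) = 127; answer 127
Step 4: W3 = 127; c = -25; 4*(-25)^4 + 3*(-25)^3 + 8*(-25)^2 + 2*(-25)^1 + 3 = (1562500) + (-46875) + (5000) + (-50) + (3) = 1520578; answer 1520578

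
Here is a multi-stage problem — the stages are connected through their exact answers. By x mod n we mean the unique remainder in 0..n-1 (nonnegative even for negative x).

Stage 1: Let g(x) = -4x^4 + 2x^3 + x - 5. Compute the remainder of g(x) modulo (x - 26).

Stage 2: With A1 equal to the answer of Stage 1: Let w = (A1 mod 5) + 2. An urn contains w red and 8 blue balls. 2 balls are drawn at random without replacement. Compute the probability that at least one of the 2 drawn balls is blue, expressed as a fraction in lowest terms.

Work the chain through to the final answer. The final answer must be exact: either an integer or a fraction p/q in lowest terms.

76/91

Stage 1: remainder = value at the root: -4*(26)^4 + 2*(26)^3 + 1*(26)^1 - 5 = (-1827904) + (35152) + (26) + (-5) = -1792731; answer -1792731
Stage 2: A1 = -1792731; w = 6; total draws C(14,2) = 91; complement C(6,2) = 15; favorable 91 - 15 = 76; P = 76/91; answer 76/91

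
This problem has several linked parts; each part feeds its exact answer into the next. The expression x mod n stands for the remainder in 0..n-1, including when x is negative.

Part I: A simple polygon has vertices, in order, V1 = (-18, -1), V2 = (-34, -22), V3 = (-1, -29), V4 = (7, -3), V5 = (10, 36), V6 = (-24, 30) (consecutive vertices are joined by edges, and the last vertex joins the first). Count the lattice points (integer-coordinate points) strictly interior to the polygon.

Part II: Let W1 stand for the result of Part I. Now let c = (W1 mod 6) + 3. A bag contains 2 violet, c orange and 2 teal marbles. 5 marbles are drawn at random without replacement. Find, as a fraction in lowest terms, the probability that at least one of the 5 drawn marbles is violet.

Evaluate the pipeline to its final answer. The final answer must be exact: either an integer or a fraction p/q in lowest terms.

Part I: cross terms: (-18*-22 - -34*-1)=362, (-34*-29 - -1*-22)=964, (-1*-3 - 7*-29)=206, (7*36 - 10*-3)=282, (10*30 - -24*36)=1164, (-24*-1 - -18*30)=564; twice the area = |3542| = 3542; area = 1771; boundary points = 1 + 1 + 2 + 3 + 2 + 1 = 10; strictly interior points = area - boundary/2 + 1 = 1767; answer 1767
Part II: W1 = 1767; c = 6; total draws C(10,5) = 252; complement C(8,5) = 56; favorable 252 - 56 = 196; P = 7/9; answer 7/9

7/9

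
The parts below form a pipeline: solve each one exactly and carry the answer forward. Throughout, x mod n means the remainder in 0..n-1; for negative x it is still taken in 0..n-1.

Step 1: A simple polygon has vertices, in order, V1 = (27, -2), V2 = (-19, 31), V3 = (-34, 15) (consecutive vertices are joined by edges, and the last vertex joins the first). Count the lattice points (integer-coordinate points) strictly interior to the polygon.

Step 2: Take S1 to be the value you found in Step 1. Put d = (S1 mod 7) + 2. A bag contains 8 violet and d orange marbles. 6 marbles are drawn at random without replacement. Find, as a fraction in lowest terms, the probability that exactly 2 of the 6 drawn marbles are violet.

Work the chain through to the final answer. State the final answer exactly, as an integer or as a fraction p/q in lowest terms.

35/143

Step 1: cross terms: (27*31 - -19*-2)=799, (-19*15 - -34*31)=769, (-34*-2 - 27*15)=-337; twice the area = |1231| = 1231; area = 1231/2; boundary points = 1 + 1 + 1 = 3; strictly interior points = area - boundary/2 + 1 = 615; answer 615
Step 2: S1 = 615; d = 8; total draws C(16,6) = 8008; favorable C(8,2)*C(8,4) = 1960; P = 35/143; answer 35/143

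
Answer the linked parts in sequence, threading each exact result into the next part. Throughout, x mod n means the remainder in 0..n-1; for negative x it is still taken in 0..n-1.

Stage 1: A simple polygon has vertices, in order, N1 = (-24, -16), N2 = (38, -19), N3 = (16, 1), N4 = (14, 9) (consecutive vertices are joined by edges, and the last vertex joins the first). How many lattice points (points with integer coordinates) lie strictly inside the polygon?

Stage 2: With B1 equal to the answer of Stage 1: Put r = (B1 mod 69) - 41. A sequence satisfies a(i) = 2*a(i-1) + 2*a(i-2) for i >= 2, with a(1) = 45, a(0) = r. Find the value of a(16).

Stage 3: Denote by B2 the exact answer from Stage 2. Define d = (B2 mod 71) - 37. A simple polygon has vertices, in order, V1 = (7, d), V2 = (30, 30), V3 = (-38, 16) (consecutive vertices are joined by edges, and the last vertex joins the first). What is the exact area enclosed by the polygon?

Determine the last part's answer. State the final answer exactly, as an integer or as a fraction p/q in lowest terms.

1539

Stage 1: cross terms: (-24*-19 - 38*-16)=1064, (38*1 - 16*-19)=342, (16*9 - 14*1)=130, (14*-16 - -24*9)=-8; twice the area = |1528| = 1528; area = 764; boundary points = 1 + 2 + 2 + 1 = 6; strictly interior points = area - boundary/2 + 1 = 762; answer 762
Stage 2: B1 = 762; r = -38; a(2) = 2*(45) + 2*(-38) = 14; iterating: a(2)=14, a(3)=118, a(4)=264, a(5)=764, a(6)=2056, a(7)=5640, a(8)=15392, a(9)=42064, a(10)=114912, a(11)=313952, a(12)=857728, a(13)=2343360, a(14)=6402176, a(15)=17491072, a(16)=47786496; answer 47786496
Stage 3: B2 = 47786496; d = -20; cross terms: (7*30 - 30*-20)=810, (30*16 - -38*30)=1620, (-38*-20 - 7*16)=648; twice the area = |3078| = 3078; area = 1539; answer 1539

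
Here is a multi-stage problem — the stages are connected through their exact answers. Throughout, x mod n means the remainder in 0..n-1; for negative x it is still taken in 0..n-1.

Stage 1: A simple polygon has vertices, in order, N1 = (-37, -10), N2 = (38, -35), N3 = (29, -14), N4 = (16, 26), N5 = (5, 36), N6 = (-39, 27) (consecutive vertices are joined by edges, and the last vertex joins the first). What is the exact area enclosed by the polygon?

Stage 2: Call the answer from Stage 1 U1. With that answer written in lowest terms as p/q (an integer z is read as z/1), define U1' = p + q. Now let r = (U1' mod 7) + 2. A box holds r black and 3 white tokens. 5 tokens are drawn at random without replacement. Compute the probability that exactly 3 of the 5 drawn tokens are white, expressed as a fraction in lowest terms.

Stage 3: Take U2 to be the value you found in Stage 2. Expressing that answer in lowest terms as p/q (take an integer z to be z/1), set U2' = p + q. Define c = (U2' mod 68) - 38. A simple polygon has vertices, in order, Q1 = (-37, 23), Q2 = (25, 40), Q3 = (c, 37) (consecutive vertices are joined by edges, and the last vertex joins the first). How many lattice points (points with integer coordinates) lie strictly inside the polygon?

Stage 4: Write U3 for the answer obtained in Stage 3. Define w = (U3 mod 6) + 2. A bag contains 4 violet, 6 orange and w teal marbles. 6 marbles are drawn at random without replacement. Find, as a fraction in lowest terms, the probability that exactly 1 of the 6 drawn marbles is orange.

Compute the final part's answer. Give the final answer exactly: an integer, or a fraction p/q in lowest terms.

21/286

Stage 1: cross terms: (-37*-35 - 38*-10)=1675, (38*-14 - 29*-35)=483, (29*26 - 16*-14)=978, (16*36 - 5*26)=446, (5*27 - -39*36)=1539, (-39*-10 - -37*27)=1389; twice the area = |6510| = 6510; area = 3255; answer 3255
Stage 2: U1 = 3255; threaded value p + q = 3256; r = 3; total draws C(6,5) = 6; favorable C(3,3)*C(3,2) = 3; P = 1/2; answer 1/2
Stage 3: U2 = 1/2; threaded value p + q = 3; c = -35; cross terms: (-37*40 - 25*23)=-2055, (25*37 - -35*40)=2325, (-35*23 - -37*37)=564; twice the area = |834| = 834; area = 417; boundary points = 1 + 3 + 2 = 6; strictly interior points = area - boundary/2 + 1 = 415; answer 415
Stage 4: U3 = 415; w = 3; total draws C(13,6) = 1716; favorable C(6,1)*C(7,5) = 126; P = 21/286; answer 21/286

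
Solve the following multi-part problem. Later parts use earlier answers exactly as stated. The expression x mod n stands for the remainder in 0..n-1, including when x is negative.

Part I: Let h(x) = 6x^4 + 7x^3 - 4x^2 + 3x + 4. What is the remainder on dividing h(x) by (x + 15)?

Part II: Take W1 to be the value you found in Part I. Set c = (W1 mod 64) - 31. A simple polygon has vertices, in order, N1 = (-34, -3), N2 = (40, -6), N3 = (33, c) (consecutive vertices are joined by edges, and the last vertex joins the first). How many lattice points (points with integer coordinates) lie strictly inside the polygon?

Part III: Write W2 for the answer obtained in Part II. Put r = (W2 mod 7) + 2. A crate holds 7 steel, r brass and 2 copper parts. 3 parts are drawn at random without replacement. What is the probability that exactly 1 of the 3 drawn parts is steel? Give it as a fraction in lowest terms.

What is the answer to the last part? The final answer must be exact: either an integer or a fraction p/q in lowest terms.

Part I: remainder = value at the root: 6*(-15)^4 + 7*(-15)^3 - 4*(-15)^2 + 3*(-15)^1 + 4 = (303750) + (-23625) + (-900) + (-45) + (4) = 279184; answer 279184
Part II: W1 = 279184; c = -15; cross terms: (-34*-6 - 40*-3)=324, (40*-15 - 33*-6)=-402, (33*-3 - -34*-15)=-609; twice the area = |-687| = 687; area = 687/2; boundary points = 1 + 1 + 1 = 3; strictly interior points = area - boundary/2 + 1 = 343; answer 343
Part III: W2 = 343; r = 2; total draws C(11,3) = 165; favorable C(7,1)*C(4,2) = 42; P = 14/55; answer 14/55

14/55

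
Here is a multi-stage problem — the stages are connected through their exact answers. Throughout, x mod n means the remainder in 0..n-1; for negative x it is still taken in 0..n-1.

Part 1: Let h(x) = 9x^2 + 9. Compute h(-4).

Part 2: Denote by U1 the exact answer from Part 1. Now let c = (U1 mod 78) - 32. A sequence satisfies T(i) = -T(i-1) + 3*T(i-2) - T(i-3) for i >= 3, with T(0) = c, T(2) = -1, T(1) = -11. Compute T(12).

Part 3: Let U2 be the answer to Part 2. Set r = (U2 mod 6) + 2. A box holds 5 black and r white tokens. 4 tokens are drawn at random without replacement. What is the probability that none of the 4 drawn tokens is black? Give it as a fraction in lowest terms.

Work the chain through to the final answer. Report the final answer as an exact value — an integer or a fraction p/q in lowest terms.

7/99

Part 1: 9*(-4)^2 + 9 = (144) + (9) = 153; answer 153
Part 2: U1 = 153; c = 43; T(3) = -1*(-1) + 3*(-11) - 1*(43) = -75; iterating: T(3)=-75, T(4)=83, T(5)=-307, T(6)=631, T(7)=-1635, T(8)=3835, T(9)=-9371, T(10)=22511, T(11)=-54459, T(12)=131363; answer 131363
Part 3: U2 = 131363; r = 7; total draws C(12,4) = 495; favorable C(7,4) = 35; P = 7/99; answer 7/99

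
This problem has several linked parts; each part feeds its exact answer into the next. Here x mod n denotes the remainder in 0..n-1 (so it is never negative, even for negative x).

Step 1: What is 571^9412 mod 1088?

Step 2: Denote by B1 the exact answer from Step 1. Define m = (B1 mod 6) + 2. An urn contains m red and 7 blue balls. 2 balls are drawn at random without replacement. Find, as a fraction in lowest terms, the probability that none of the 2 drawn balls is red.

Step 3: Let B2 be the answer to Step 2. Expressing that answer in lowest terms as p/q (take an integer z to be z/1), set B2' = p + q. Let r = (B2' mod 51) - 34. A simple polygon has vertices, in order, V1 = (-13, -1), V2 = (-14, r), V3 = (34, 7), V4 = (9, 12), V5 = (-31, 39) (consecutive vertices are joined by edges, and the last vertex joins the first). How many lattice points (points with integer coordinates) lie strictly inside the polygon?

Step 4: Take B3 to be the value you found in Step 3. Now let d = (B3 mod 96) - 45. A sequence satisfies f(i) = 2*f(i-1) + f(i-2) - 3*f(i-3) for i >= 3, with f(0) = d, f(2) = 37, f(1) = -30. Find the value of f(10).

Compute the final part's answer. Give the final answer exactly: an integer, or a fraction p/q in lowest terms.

Step 1: squarings mod 1088: 571^1=571, 571^2=729, 571^4=497, 571^8=33, 571^16=1, 571^32=1, 571^64=1, 571^128=1, 571^256=1, 571^512=1, 571^1024=1, 571^2048=1, 571^4096=1, 571^8192=1; 571^9412 = 571^4 * 571^64 * 571^128 * 571^1024 * 571^8192 = 497 (mod 1088); answer 497
Step 2: B1 = 497; m = 7; total draws C(14,2) = 91; favorable C(7,2) = 21; P = 3/13; answer 3/13
Step 3: B2 = 3/13; threaded value p + q = 16; r = -18; cross terms: (-13*-18 - -14*-1)=220, (-14*7 - 34*-18)=514, (34*12 - 9*7)=345, (9*39 - -31*12)=723, (-31*-1 - -13*39)=538; twice the area = |2340| = 2340; area = 1170; boundary points = 1 + 1 + 5 + 1 + 2 = 10; strictly interior points = area - boundary/2 + 1 = 1166; answer 1166
Step 4: B3 = 1166; d = -31; f(3) = 2*(37) + 1*(-30) - 3*(-31) = 137; iterating: f(3)=137, f(4)=401, f(5)=828, f(6)=1646, f(7)=2917, f(8)=4996, f(9)=7971, f(10)=12187; answer 12187

12187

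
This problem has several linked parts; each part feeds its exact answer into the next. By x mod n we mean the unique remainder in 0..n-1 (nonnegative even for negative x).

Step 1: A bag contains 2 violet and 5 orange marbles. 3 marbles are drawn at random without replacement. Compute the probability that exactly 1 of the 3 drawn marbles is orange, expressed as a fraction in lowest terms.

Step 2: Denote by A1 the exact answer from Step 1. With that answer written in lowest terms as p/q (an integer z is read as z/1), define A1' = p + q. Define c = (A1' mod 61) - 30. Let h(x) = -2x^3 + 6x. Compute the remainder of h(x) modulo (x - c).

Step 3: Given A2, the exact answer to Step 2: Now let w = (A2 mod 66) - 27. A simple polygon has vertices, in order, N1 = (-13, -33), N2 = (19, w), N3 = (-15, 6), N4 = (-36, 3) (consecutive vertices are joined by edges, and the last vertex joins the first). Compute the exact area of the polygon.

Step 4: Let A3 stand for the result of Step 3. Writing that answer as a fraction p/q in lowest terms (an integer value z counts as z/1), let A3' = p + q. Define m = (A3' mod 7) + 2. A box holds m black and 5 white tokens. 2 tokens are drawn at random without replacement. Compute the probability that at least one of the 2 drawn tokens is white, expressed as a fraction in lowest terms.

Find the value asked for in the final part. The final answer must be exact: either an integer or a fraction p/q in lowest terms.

Step 1: total draws C(7,3) = 35; favorable C(5,1)*C(2,2) = 5; P = 1/7; answer 1/7
Step 2: A1 = 1/7; threaded value p + q = 8; c = -22; remainder = value at the root: -2*(-22)^3 + 6*(-22)^1 = (21296) + (-132) = 21164; answer 21164
Step 3: A2 = 21164; w = 17; cross terms: (-13*17 - 19*-33)=406, (19*6 - -15*17)=369, (-15*3 - -36*6)=171, (-36*-33 - -13*3)=1227; twice the area = |2173| = 2173; area = 2173/2; answer 2173/2
Step 4: A3 = 2173/2; threaded value p + q = 2175; m = 7; total draws C(12,2) = 66; complement C(7,2) = 21; favorable 66 - 21 = 45; P = 15/22; answer 15/22

15/22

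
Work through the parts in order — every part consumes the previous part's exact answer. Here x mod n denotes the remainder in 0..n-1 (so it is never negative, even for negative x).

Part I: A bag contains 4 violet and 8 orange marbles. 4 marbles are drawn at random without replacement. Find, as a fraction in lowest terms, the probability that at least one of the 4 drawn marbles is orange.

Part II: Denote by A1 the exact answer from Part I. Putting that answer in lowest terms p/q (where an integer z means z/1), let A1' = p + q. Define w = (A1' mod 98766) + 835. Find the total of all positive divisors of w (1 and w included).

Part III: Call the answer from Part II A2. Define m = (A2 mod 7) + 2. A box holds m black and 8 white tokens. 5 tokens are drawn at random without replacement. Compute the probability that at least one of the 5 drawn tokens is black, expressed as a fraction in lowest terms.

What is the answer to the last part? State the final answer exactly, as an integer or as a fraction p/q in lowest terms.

7/9

Part I: total draws C(12,4) = 495; complement C(4,4) = 1; favorable 495 - 1 = 494; P = 494/495; answer 494/495
Part II: A1 = 494/495; threaded value p + q = 989; w = 1824; 1824 = 2^5 * 3 * 19; sigma = (1 + 2 + 4 + 8 + 16 + 32) * (1 + 3) * (1 + 19) = 63 * 4 * 20 = 5040; answer 5040
Part III: A2 = 5040; m = 2; total draws C(10,5) = 252; complement C(8,5) = 56; favorable 252 - 56 = 196; P = 7/9; answer 7/9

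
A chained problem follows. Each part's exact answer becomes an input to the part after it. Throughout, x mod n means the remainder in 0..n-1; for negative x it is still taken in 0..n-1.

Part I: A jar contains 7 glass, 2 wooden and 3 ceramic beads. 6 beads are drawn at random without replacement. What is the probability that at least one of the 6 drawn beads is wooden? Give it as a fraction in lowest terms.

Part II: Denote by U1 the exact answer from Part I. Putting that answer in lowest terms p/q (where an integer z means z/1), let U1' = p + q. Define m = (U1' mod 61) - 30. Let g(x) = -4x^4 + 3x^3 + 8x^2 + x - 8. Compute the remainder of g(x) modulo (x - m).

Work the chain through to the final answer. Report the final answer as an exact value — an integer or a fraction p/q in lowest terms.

Part I: total draws C(12,6) = 924; complement C(10,6) = 210; favorable 924 - 210 = 714; P = 17/22; answer 17/22
Part II: U1 = 17/22; threaded value p + q = 39; m = 9; remainder = value at the root: -4*(9)^4 + 3*(9)^3 + 8*(9)^2 + 1*(9)^1 - 8 = (-26244) + (2187) + (648) + (9) + (-8) = -23408; answer -23408

-23408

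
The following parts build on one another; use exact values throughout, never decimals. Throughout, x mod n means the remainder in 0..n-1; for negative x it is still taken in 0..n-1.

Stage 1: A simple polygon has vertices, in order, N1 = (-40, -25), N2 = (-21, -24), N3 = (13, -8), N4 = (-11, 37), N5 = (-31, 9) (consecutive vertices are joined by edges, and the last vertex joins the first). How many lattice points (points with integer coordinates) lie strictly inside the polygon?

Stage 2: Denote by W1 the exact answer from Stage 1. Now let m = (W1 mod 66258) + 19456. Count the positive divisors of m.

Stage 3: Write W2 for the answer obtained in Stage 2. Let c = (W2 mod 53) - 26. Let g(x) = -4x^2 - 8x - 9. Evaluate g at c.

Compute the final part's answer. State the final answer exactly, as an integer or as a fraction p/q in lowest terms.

Stage 1: cross terms: (-40*-24 - -21*-25)=435, (-21*-8 - 13*-24)=480, (13*37 - -11*-8)=393, (-11*9 - -31*37)=1048, (-31*-25 - -40*9)=1135; twice the area = |3491| = 3491; area = 3491/2; boundary points = 1 + 2 + 3 + 4 + 1 = 11; strictly interior points = area - boundary/2 + 1 = 1741; answer 1741
Stage 2: W1 = 1741; m = 21197; 21197 = 11 * 41 * 47; number of divisors = (1+1) * (1+1) * (1+1) = 8; answer 8
Stage 3: W2 = 8; c = -18; -4*(-18)^2 - 8*(-18)^1 - 9 = (-1296) + (144) + (-9) = -1161; answer -1161

-1161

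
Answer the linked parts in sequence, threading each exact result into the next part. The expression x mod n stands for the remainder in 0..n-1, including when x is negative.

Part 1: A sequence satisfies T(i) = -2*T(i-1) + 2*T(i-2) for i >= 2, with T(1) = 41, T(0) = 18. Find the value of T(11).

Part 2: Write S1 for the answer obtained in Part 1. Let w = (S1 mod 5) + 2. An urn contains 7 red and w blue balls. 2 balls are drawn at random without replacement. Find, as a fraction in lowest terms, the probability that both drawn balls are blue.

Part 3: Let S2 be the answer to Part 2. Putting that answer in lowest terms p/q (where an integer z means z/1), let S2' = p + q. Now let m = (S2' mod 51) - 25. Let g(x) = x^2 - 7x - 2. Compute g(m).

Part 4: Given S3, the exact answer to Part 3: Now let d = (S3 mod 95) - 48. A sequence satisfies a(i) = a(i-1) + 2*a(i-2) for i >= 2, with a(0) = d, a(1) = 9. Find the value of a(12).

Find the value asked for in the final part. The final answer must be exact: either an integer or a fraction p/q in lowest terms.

65559

Part 1: T(2) = -2*(41) + 2*(18) = -46; iterating: T(2)=-46, T(3)=174, T(4)=-440, T(5)=1228, T(6)=-3336, T(7)=9128, T(8)=-24928, T(9)=68112, T(10)=-186080, T(11)=508384; answer 508384
Part 2: S1 = 508384; w = 6; total draws C(13,2) = 78; favorable C(6,2) = 15; P = 5/26; answer 5/26
Part 3: S2 = 5/26; threaded value p + q = 31; m = 6; 1*(6)^2 - 7*(6)^1 - 2 = (36) + (-42) + (-2) = -8; answer -8
Part 4: S3 = -8; d = 39; a(2) = 1*(9) + 2*(39) = 87; iterating: a(2)=87, a(3)=105, a(4)=279, a(5)=489, a(6)=1047, a(7)=2025, a(8)=4119, a(9)=8169, a(10)=16407, a(11)=32745, a(12)=65559; answer 65559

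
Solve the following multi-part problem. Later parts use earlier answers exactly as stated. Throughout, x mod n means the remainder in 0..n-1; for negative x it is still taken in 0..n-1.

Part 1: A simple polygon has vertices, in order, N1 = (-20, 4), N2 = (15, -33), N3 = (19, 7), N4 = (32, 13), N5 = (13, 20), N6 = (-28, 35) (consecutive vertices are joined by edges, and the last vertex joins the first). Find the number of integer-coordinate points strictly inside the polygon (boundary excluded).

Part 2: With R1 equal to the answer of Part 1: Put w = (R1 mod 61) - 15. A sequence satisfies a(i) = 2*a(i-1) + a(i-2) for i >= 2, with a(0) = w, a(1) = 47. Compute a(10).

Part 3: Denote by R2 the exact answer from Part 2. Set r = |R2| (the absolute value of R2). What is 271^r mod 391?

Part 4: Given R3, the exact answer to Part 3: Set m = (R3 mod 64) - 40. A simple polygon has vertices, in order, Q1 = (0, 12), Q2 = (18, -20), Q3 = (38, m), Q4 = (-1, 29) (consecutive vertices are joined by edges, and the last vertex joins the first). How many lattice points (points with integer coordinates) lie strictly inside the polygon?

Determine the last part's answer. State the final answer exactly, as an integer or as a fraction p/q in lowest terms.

Part 1: cross terms: (-20*-33 - 15*4)=600, (15*7 - 19*-33)=732, (19*13 - 32*7)=23, (32*20 - 13*13)=471, (13*35 - -28*20)=1015, (-28*4 - -20*35)=588; twice the area = |3429| = 3429; area = 3429/2; boundary points = 1 + 4 + 1 + 1 + 1 + 1 = 9; strictly interior points = area - boundary/2 + 1 = 1711; answer 1711
Part 2: R1 = 1711; w = -12; a(2) = 2*(47) + 1*(-12) = 82; iterating: a(2)=82, a(3)=211, a(4)=504, a(5)=1219, a(6)=2942, a(7)=7103, a(8)=17148, a(9)=41399, a(10)=99946; answer 99946
Part 3: R2 = 99946; r = 99946; squarings mod 391: 271^1=271, 271^2=324, 271^4=188, 271^8=154, 271^16=256, 271^32=239, 271^64=35, 271^128=52, 271^256=358, 271^512=307, 271^1024=18, 271^2048=324, 271^4096=188, 271^8192=154, 271^16384=256, 271^32768=239, 271^65536=35; 271^99946 = 271^2 * 271^8 * 271^32 * 271^64 * 271^512 * 271^1024 * 271^32768 * 271^65536 = 1 (mod 391); answer 1
Part 4: R3 = 1; m = -39; cross terms: (0*-20 - 18*12)=-216, (18*-39 - 38*-20)=58, (38*29 - -1*-39)=1063, (-1*12 - 0*29)=-12; twice the area = |893| = 893; area = 893/2; boundary points = 2 + 1 + 1 + 1 = 5; strictly interior points = area - boundary/2 + 1 = 445; answer 445

445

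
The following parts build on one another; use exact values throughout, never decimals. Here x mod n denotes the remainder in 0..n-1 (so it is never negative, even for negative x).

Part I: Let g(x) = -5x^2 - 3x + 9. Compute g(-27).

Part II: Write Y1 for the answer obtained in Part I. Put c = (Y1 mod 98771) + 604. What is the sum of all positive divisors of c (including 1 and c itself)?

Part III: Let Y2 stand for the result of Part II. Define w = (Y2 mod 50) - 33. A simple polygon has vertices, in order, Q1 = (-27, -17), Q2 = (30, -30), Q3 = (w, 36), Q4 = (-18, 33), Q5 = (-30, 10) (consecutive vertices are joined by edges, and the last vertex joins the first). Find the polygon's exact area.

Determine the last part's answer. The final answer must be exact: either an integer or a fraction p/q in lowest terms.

3441/2

Part I: -5*(-27)^2 - 3*(-27)^1 + 9 = (-3645) + (81) + (9) = -3555; answer -3555
Part II: Y1 = -3555; c = 95820; 95820 = 2^2 * 3 * 5 * 1597; sigma = (1 + 2 + 4) * (1 + 3) * (1 + 5) * (1 + 1597) = 7 * 4 * 6 * 1598 = 268464; answer 268464
Part III: Y2 = 268464; w = -19; cross terms: (-27*-30 - 30*-17)=1320, (30*36 - -19*-30)=510, (-19*33 - -18*36)=21, (-18*10 - -30*33)=810, (-30*-17 - -27*10)=780; twice the area = |3441| = 3441; area = 3441/2; answer 3441/2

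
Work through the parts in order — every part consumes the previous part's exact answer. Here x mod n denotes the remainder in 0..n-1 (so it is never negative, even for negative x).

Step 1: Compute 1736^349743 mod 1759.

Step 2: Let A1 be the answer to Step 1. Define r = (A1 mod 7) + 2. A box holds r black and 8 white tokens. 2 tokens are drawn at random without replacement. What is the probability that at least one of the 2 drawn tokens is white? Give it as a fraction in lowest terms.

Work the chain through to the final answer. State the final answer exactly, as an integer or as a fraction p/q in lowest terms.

76/91

Step 1: squarings mod 1759: 1736^1=1736, 1736^2=529, 1736^4=160, 1736^8=974, 1736^16=575, 1736^32=1692, 1736^64=971, 1736^128=17, 1736^256=289, 1736^512=848, 1736^1024=1432, 1736^2048=1389, 1736^4096=1457, 1736^8192=1495, 1736^16384=1095, 1736^32768=1146, 1736^65536=1102, 1736^131072=694, 1736^262144=1429; 1736^349743 = 1736^1 * 1736^2 * 1736^4 * 1736^8 * 1736^32 * 1736^512 * 1736^1024 * 1736^4096 * 1736^16384 * 1736^65536 * 1736^262144 = 1411 (mod 1759); answer 1411
Step 2: A1 = 1411; r = 6; total draws C(14,2) = 91; complement C(6,2) = 15; favorable 91 - 15 = 76; P = 76/91; answer 76/91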